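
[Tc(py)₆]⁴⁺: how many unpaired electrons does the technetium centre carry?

Summing ligand charges against the +4 overall charge gives an oxidation state of +4 for technetium.
Group 7 minus oxidation state 4 gives a d³ configuration.
In an octahedral field the d³ configuration is t₂g³e_g⁰ (only one arrangement possible), giving 3 unpaired electrons.

3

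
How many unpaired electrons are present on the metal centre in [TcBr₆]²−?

Ligand charges: each bromide is −1. With an overall charge of −2 the technetium centre must be in the +4 oxidation state.
Group 7 minus oxidation state 4 gives a d³ configuration.
In an octahedral field the d³ configuration is t₂g³e_g⁰ (only one arrangement possible), giving 3 unpaired electrons.

3 unpaired electrons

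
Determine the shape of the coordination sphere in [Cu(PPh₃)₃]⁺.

Ligand charges: triphenylphosphine is neutral. With an overall charge of +1 the copper centre must be in the +1 oxidation state.
Group 11 minus oxidation state 1 gives a d¹⁰ configuration.
Coordination number: 3.
Three ligands around a d¹⁰ centre minimise repulsion in a trigonal-planar arrangement.

trigonal planar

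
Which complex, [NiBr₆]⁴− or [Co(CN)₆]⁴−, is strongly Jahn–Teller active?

[Co(CN)₆]⁴−

[NiBr₆]⁴−: Summing ligand charges against the −4 overall charge gives an oxidation state of +2 for nickel. Ni sits in group 10, so the d-electron count is 10 − 2 = 8. The d⁸ configuration leaves the e_g set evenly filled (or empty) — no strong Jahn–Teller driving force.
[Co(CN)₆]⁴−: Ligand charges: each cyanide is −1. With an overall charge of −4 the cobalt centre must be in the +2 oxidation state. Cobalt is a group-9 element; Co(II) is therefore d⁷. Cyanide is a strong-field ligand (high in the spectrochemical series) for a first-row metal, so the complex is low-spin. The t₂g⁶e_g¹ (low-spin) configuration has an unevenly filled e_g set; the Jahn–Teller theorem predicts a tetragonal distortion (typically axial elongation) to lift the degeneracy.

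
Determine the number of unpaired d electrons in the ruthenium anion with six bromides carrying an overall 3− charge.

Each bromide is −1; balancing the −3 overall charge requires Ru(III).
Ru sits in group 8, so the d-electron count is 8 − 3 = 5.
The spin state decides the count: a 4d ion has a large Δₒ and is invariably low-spin.
An octahedral low-spin d⁵ ion is t₂g⁵e_g⁰, giving 1 unpaired electron.

1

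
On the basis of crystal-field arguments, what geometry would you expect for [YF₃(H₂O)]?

Ligand charges: each fluoride is −1; water is neutral. With an overall charge of 0 the yttrium centre must be in the +3 oxidation state.
Yttrium is a group-3 element; Y(III) is therefore d⁰.
With 4 monodentate ligands the coordination number is 4.
A d⁰ ion has no crystal-field stabilisation preference between square planar and tetrahedral, so four ligands adopt the sterically favoured tetrahedral geometry.

tetrahedral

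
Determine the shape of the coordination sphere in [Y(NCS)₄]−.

tetrahedral

Ligand charges: each isothiocyanate is −1. With an overall charge of −1 the yttrium centre must be in the +3 oxidation state.
Y sits in group 3, so the d-electron count is 3 − 3 = 0.
Coordination number: 4.
A d⁰ ion has no crystal-field stabilisation preference between square planar and tetrahedral, so four ligands adopt the sterically favoured tetrahedral geometry.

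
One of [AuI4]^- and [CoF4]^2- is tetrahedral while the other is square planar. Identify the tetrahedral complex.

For [AuI4]^-: Summing ligand charges against the −1 overall charge gives an oxidation state of +3 for gold. Au sits in group 11, so the d-electron count is 11 − 3 = 8. A 5d d⁸ ion has a large crystal-field splitting; square planar leaves the high-energy d_{x²−y²} orbital empty and maximises CFSE. → square planar.
For [CoF4]^2-: Ligand charges: each fluoride is −1. With an overall charge of −2 the cobalt centre must be in the +2 oxidation state. Group 9 minus oxidation state 2 gives a d⁷ configuration. For a high-spin 3d d⁷ ion with weak-field ligands the small Δₜ gives little square-planar CFSE advantage, so four ligands adopt the sterically favoured tetrahedral geometry. → tetrahedral.

[CoF4]^2-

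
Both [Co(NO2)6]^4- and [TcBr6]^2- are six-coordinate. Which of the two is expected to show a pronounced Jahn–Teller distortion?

[Co(NO2)6]^4-: Summing ligand charges against the −4 overall charge gives an oxidation state of +2 for cobalt. Group 9 minus oxidation state 2 gives a d⁷ configuration. Nitro (N-bound nitrite) is a strong-field ligand (high in the spectrochemical series) for a first-row metal, so the complex is low-spin. The t₂g⁶e_g¹ (low-spin) configuration has an unevenly filled e_g set; the Jahn–Teller theorem predicts a tetragonal distortion (typically axial elongation) to lift the degeneracy.
[TcBr6]^2-: Summing ligand charges against the −2 overall charge gives an oxidation state of +4 for technetium. Technetium is a group-7 element; Tc(IV) is therefore d³. The d³ configuration leaves the e_g set evenly filled (or empty) — no strong Jahn–Teller driving force.

[Co(NO2)6]^4-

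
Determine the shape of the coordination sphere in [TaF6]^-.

octahedral

Each fluoride is −1; balancing the −1 overall charge requires Ta(V).
Ta sits in group 5, so the d-electron count is 5 − 5 = 0.
With 6 monodentate ligands the coordination number is 6.
Six donors around a single metal centre give an octahedral coordination sphere.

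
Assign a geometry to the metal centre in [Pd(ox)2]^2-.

square planar

Ligand charges: each oxalate is −2. With an overall charge of −2 the palladium centre must be in the +2 oxidation state.
Pd sits in group 10, so the d-electron count is 10 − 2 = 8.
Counting donor atoms: 2×oxalate (bidentate) → 4 donors. Coordination number = 4.
A 4d d⁸ ion has a large crystal-field splitting; square planar leaves the high-energy d_{x²−y²} orbital empty and maximises CFSE.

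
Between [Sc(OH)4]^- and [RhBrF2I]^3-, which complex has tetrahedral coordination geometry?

[Sc(OH)4]^-

For [Sc(OH)4]^-: Ligand charges: each hydroxide is −1. With an overall charge of −1 the scandium centre must be in the +3 oxidation state. Group 3 minus oxidation state 3 gives a d⁰ configuration. A d⁰ ion has no crystal-field stabilisation preference between square planar and tetrahedral, so four ligands adopt the sterically favoured tetrahedral geometry. → tetrahedral.
For [RhBrF2I]^3-: Each bromide is −1; each fluoride is −1; each iodide is −1; balancing the −3 overall charge requires Rh(I). Rhodium is a group-9 element; Rh(I) is therefore d⁸. A 4d d⁸ ion has a large crystal-field splitting; square planar leaves the high-energy d_{x²−y²} orbital empty and maximises CFSE. → square planar.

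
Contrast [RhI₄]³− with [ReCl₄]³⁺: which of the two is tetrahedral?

For [RhI₄]³−: Summing ligand charges against the −3 overall charge gives an oxidation state of +1 for rhodium. Rh sits in group 9, so the d-electron count is 9 − 1 = 8. A 4d d⁸ ion has a large crystal-field splitting; square planar leaves the high-energy d_{x²−y²} orbital empty and maximises CFSE. → square planar.
For [ReCl₄]³⁺: Each chloride is −1; balancing the +3 overall charge requires Re(VII). Group 7 minus oxidation state 7 gives a d⁰ configuration. A d⁰ ion has no crystal-field stabilisation preference between square planar and tetrahedral, so four ligands adopt the sterically favoured tetrahedral geometry. → tetrahedral.

[ReCl₄]³⁺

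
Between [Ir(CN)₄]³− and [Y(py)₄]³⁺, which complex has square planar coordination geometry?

[Ir(CN)₄]³−

For [Ir(CN)₄]³−: Ligand charges: each cyanide is −1. With an overall charge of −3 the iridium centre must be in the +1 oxidation state. Iridium is a group-9 element; Ir(I) is therefore d⁸. A 5d d⁸ ion has a large crystal-field splitting; square planar leaves the high-energy d_{x²−y²} orbital empty and maximises CFSE. → square planar.
For [Y(py)₄]³⁺: Ligand charges: pyridine is neutral. With an overall charge of +3 the yttrium centre must be in the +3 oxidation state. Group 3 minus oxidation state 3 gives a d⁰ configuration. A d⁰ ion has no crystal-field stabilisation preference between square planar and tetrahedral, so four ligands adopt the sterically favoured tetrahedral geometry. → tetrahedral.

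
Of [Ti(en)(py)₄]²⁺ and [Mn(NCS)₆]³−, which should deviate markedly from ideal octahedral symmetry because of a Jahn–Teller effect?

[Mn(NCS)₆]³−

[Ti(en)(py)₄]²⁺: Ethylenediamine is neutral; pyridine is neutral; balancing the +2 overall charge requires Ti(II). Group 4 minus oxidation state 2 gives a d² configuration. The d² configuration leaves the e_g set evenly filled (or empty) — no strong Jahn–Teller driving force.
[Mn(NCS)₆]³−: Each isothiocyanate is −1; balancing the −3 overall charge requires Mn(III). Mn sits in group 7, so the d-electron count is 7 − 3 = 4. Isothiocyanate is a weak-field ligand for a first-row metal, so the complex is high-spin. The t₂g³e_g¹ (high-spin) configuration has an unevenly filled e_g set; the Jahn–Teller theorem predicts a tetragonal distortion (typically axial elongation) to lift the degeneracy.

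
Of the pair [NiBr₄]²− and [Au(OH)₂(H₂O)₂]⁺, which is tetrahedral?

For [NiBr₄]²−: Each bromide is −1; balancing the −2 overall charge requires Ni(II). Nickel is a group-10 element; Ni(II) is therefore d⁸. Bromide is a weak-field ligand. With weak-field ligands the CFSE gain from square planar is small, so a 3d d⁸ ion takes the sterically preferred tetrahedral geometry. → tetrahedral.
For [Au(OH)₂(H₂O)₂]⁺: Ligand charges: each hydroxide is −1; water is neutral. With an overall charge of +1 the gold centre must be in the +3 oxidation state. Group 11 minus oxidation state 3 gives a d⁸ configuration. A 5d d⁸ ion has a large crystal-field splitting; square planar leaves the high-energy d_{x²−y²} orbital empty and maximises CFSE. → square planar.

[NiBr₄]²−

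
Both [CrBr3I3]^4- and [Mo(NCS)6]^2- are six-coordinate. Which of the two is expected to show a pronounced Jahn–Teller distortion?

[CrBr3I3]^4-: Summing ligand charges against the −4 overall charge gives an oxidation state of +2 for chromium. Group 6 minus oxidation state 2 gives a d⁴ configuration. Bromide and iodide are weak-field ligands for a first-row metal, so the complex is high-spin. The t₂g³e_g¹ (high-spin) configuration has an unevenly filled e_g set; the Jahn–Teller theorem predicts a tetragonal distortion (typically axial elongation) to lift the degeneracy.
[Mo(NCS)6]^2-: Ligand charges: each isothiocyanate is −1. With an overall charge of −2 the molybdenum centre must be in the +4 oxidation state. Molybdenum is a group-6 element; Mo(IV) is therefore d². The d² configuration leaves the e_g set evenly filled (or empty) — no strong Jahn–Teller driving force.

[CrBr3I3]^4-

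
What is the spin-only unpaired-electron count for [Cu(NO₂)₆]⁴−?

Each nitro (N-bound nitrite) is −1; balancing the −4 overall charge requires Cu(II).
Group 11 minus oxidation state 2 gives a d⁹ configuration.
In an octahedral field the d⁹ configuration is t₂g⁶e_g³ (only one arrangement possible), giving 1 unpaired electron.

1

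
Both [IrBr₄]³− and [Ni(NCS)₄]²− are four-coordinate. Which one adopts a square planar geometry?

For [IrBr₄]³−: Each bromide is −1; balancing the −3 overall charge requires Ir(I). Iridium is a group-9 element; Ir(I) is therefore d⁸. A 5d d⁸ ion has a large crystal-field splitting; square planar leaves the high-energy d_{x²−y²} orbital empty and maximises CFSE. → square planar.
For [Ni(NCS)₄]²−: Summing ligand charges against the −2 overall charge gives an oxidation state of +2 for nickel. Nickel is a group-10 element; Ni(II) is therefore d⁸. Isothiocyanate is a weak-field ligand. With weak-field ligands the CFSE gain from square planar is small, so a 3d d⁸ ion takes the sterically preferred tetrahedral geometry. → tetrahedral.

[IrBr₄]³−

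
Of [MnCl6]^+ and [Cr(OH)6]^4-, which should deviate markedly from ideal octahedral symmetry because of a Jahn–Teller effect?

[Cr(OH)6]^4-

[MnCl6]^+: Ligand charges: each chloride is −1. With an overall charge of +1 the manganese centre must be in the +7 oxidation state. Manganese is a group-7 element; Mn(VII) is therefore d⁰. The d⁰ configuration leaves the e_g set evenly filled (or empty) — no strong Jahn–Teller driving force.
[Cr(OH)6]^4-: Summing ligand charges against the −4 overall charge gives an oxidation state of +2 for chromium. Chromium is a group-6 element; Cr(II) is therefore d⁴. Hydroxide is a weak-field ligand for a first-row metal, so the complex is high-spin. The t₂g³e_g¹ (high-spin) configuration has an unevenly filled e_g set; the Jahn–Teller theorem predicts a tetragonal distortion (typically axial elongation) to lift the degeneracy.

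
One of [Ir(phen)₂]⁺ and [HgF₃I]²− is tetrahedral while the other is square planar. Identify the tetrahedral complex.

For [Ir(phen)₂]⁺: Summing ligand charges against the +1 overall charge gives an oxidation state of +1 for iridium. Iridium is a group-9 element; Ir(I) is therefore d⁸. A 5d d⁸ ion has a large crystal-field splitting; square planar leaves the high-energy d_{x²−y²} orbital empty and maximises CFSE. → square planar.
For [HgF₃I]²−: Summing ligand charges against the −2 overall charge gives an oxidation state of +2 for mercury. Group 12 minus oxidation state 2 gives a d¹⁰ configuration. A d¹⁰ ion has no crystal-field stabilisation preference between square planar and tetrahedral, so four ligands adopt the sterically favoured tetrahedral geometry. → tetrahedral.

[HgF₃I]²−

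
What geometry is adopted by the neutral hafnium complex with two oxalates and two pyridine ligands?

Ligand charges: each oxalate is −2; pyridine is neutral. With an overall charge of 0 the hafnium centre must be in the +4 oxidation state.
Hafnium is a group-4 element; Hf(IV) is therefore d⁰.
Counting donor atoms: 2×oxalate (bidentate) → 4 donors; 2×pyridine (monodentate) → 2 donors. Coordination number = 6.
Six donors around a single metal centre give an octahedral coordination sphere.

octahedral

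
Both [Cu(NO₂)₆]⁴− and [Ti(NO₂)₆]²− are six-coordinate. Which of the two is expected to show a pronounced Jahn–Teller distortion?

[Cu(NO₂)₆]⁴−: Summing ligand charges against the −4 overall charge gives an oxidation state of +2 for copper. Copper is a group-11 element; Cu(II) is therefore d⁹. The t₂g⁶e_g³ configuration has an unevenly filled e_g set; the Jahn–Teller theorem predicts a tetragonal distortion (typically axial elongation) to lift the degeneracy.
[Ti(NO₂)₆]²−: Each nitro (N-bound nitrite) is −1; balancing the −2 overall charge requires Ti(IV). Group 4 minus oxidation state 4 gives a d⁰ configuration. The d⁰ configuration leaves the e_g set evenly filled (or empty) — no strong Jahn–Teller driving force.

[Cu(NO₂)₆]⁴−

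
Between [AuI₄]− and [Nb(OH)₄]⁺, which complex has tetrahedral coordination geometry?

For [AuI₄]−: Summing ligand charges against the −1 overall charge gives an oxidation state of +3 for gold. Group 11 minus oxidation state 3 gives a d⁸ configuration. A 5d d⁸ ion has a large crystal-field splitting; square planar leaves the high-energy d_{x²−y²} orbital empty and maximises CFSE. → square planar.
For [Nb(OH)₄]⁺: Each hydroxide is −1; balancing the +1 overall charge requires Nb(V). Niobium is a group-5 element; Nb(V) is therefore d⁰. A d⁰ ion has no crystal-field stabilisation preference between square planar and tetrahedral, so four ligands adopt the sterically favoured tetrahedral geometry. → tetrahedral.

[Nb(OH)₄]⁺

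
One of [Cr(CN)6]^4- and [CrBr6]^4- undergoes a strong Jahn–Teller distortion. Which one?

[CrBr6]^4-

[Cr(CN)6]^4-: Summing ligand charges against the −4 overall charge gives an oxidation state of +2 for chromium. Cr sits in group 6, so the d-electron count is 6 − 2 = 4. Cyanide is a strong-field ligand (high in the spectrochemical series) for a first-row metal, so the complex is low-spin. The d⁴ configuration leaves the e_g set evenly filled (or empty) — no strong Jahn–Teller driving force.
[CrBr6]^4-: Ligand charges: each bromide is −1. With an overall charge of −4 the chromium centre must be in the +2 oxidation state. Chromium is a group-6 element; Cr(II) is therefore d⁴. Bromide is a weak-field ligand for a first-row metal, so the complex is high-spin. The t₂g³e_g¹ (high-spin) configuration has an unevenly filled e_g set; the Jahn–Teller theorem predicts a tetragonal distortion (typically axial elongation) to lift the degeneracy.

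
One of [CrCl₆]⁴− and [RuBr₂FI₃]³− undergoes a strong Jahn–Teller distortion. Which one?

[CrCl₆]⁴−

[CrCl₆]⁴−: Ligand charges: each chloride is −1. With an overall charge of −4 the chromium centre must be in the +2 oxidation state. Cr sits in group 6, so the d-electron count is 6 − 2 = 4. Chloride is a weak-field ligand for a first-row metal, so the complex is high-spin. The t₂g³e_g¹ (high-spin) configuration has an unevenly filled e_g set; the Jahn–Teller theorem predicts a tetragonal distortion (typically axial elongation) to lift the degeneracy.
[RuBr₂FI₃]³−: Summing ligand charges against the −3 overall charge gives an oxidation state of +3 for ruthenium. Group 8 minus oxidation state 3 gives a d⁵ configuration. A 4d ion has a large Δₒ and is invariably low-spin. The d⁵ configuration leaves the e_g set evenly filled (or empty) — no strong Jahn–Teller driving force.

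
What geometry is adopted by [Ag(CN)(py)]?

linear

Ligand charges: each cyanide is −1; pyridine is neutral. With an overall charge of 0 the silver centre must be in the +1 oxidation state.
Silver is a group-11 element; Ag(I) is therefore d¹⁰.
Coordination number: 2.
A d¹⁰ ion with only two ligands adopts a linear arrangement (sp hybridisation; no CFSE preference).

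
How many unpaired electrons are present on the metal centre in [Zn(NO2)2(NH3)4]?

0 unpaired electrons

Summing ligand charges against the 0 overall charge gives an oxidation state of +2 for zinc.
Group 12 minus oxidation state 2 gives a d¹⁰ configuration.
In an octahedral field the d¹⁰ configuration is t₂g⁶e_g⁴, giving 0 unpaired electrons.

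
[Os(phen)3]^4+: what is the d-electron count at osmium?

d⁴

Ligand charges: 1,10-phenanthroline is neutral. With an overall charge of +4 the osmium centre must be in the +4 oxidation state.
Group 8 minus oxidation state 4 gives a d⁴ configuration.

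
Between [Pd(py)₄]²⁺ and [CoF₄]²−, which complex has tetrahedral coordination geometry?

For [Pd(py)₄]²⁺: Pyridine is neutral; balancing the +2 overall charge requires Pd(II). Group 10 minus oxidation state 2 gives a d⁸ configuration. A 4d d⁸ ion has a large crystal-field splitting; square planar leaves the high-energy d_{x²−y²} orbital empty and maximises CFSE. → square planar.
For [CoF₄]²−: Ligand charges: each fluoride is −1. With an overall charge of −2 the cobalt centre must be in the +2 oxidation state. Co sits in group 9, so the d-electron count is 9 − 2 = 7. For a high-spin 3d d⁷ ion with weak-field ligands the small Δₜ gives little square-planar CFSE advantage, so four ligands adopt the sterically favoured tetrahedral geometry. → tetrahedral.

[CoF₄]²−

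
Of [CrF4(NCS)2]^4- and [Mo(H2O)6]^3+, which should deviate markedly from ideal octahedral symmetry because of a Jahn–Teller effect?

[CrF4(NCS)2]^4-

[CrF4(NCS)2]^4-: Summing ligand charges against the −4 overall charge gives an oxidation state of +2 for chromium. Chromium is a group-6 element; Cr(II) is therefore d⁴. Fluoride and isothiocyanate are weak-field ligands for a first-row metal, so the complex is high-spin. The t₂g³e_g¹ (high-spin) configuration has an unevenly filled e_g set; the Jahn–Teller theorem predicts a tetragonal distortion (typically axial elongation) to lift the degeneracy.
[Mo(H2O)6]^3+: Ligand charges: water is neutral. With an overall charge of +3 the molybdenum centre must be in the +3 oxidation state. Molybdenum is a group-6 element; Mo(III) is therefore d³. The d³ configuration leaves the e_g set evenly filled (or empty) — no strong Jahn–Teller driving force.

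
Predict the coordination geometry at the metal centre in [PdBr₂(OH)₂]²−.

Each bromide is −1; each hydroxide is −1; balancing the −2 overall charge requires Pd(II).
Pd sits in group 10, so the d-electron count is 10 − 2 = 8.
With 4 monodentate ligands the coordination number is 4.
A 4d d⁸ ion has a large crystal-field splitting; square planar leaves the high-energy d_{x²−y²} orbital empty and maximises CFSE.

square planar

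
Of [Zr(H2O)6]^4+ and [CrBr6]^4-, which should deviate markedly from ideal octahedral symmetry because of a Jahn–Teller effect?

[Zr(H2O)6]^4+: Ligand charges: water is neutral. With an overall charge of +4 the zirconium centre must be in the +4 oxidation state. Zr sits in group 4, so the d-electron count is 4 − 4 = 0. The d⁰ configuration leaves the e_g set evenly filled (or empty) — no strong Jahn–Teller driving force.
[CrBr6]^4-: Each bromide is −1; balancing the −4 overall charge requires Cr(II). Chromium is a group-6 element; Cr(II) is therefore d⁴. Bromide is a weak-field ligand for a first-row metal, so the complex is high-spin. The t₂g³e_g¹ (high-spin) configuration has an unevenly filled e_g set; the Jahn–Teller theorem predicts a tetragonal distortion (typically axial elongation) to lift the degeneracy.

[CrBr6]^4-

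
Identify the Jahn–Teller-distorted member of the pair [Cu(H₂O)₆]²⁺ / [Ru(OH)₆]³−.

[Cu(H₂O)₆]²⁺

[Cu(H₂O)₆]²⁺: Water is neutral; balancing the +2 overall charge requires Cu(II). Cu sits in group 11, so the d-electron count is 11 − 2 = 9. The t₂g⁶e_g³ configuration has an unevenly filled e_g set; the Jahn–Teller theorem predicts a tetragonal distortion (typically axial elongation) to lift the degeneracy.
[Ru(OH)₆]³−: Ligand charges: each hydroxide is −1. With an overall charge of −3 the ruthenium centre must be in the +3 oxidation state. Group 8 minus oxidation state 3 gives a d⁵ configuration. A 4d ion has a large Δₒ and is invariably low-spin. The d⁵ configuration leaves the e_g set evenly filled (or empty) — no strong Jahn–Teller driving force.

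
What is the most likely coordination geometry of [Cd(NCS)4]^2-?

Ligand charges: each isothiocyanate is −1. With an overall charge of −2 the cadmium centre must be in the +2 oxidation state.
Group 12 minus oxidation state 2 gives a d¹⁰ configuration.
With 4 monodentate ligands the coordination number is 4.
A d¹⁰ ion has no crystal-field stabilisation preference between square planar and tetrahedral, so four ligands adopt the sterically favoured tetrahedral geometry.

tetrahedral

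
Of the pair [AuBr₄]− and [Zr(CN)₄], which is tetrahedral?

[Zr(CN)₄]

For [AuBr₄]−: Ligand charges: each bromide is −1. With an overall charge of −1 the gold centre must be in the +3 oxidation state. Au sits in group 11, so the d-electron count is 11 − 3 = 8. A 5d d⁸ ion has a large crystal-field splitting; square planar leaves the high-energy d_{x²−y²} orbital empty and maximises CFSE. → square planar.
For [Zr(CN)₄]: Each cyanide is −1; balancing the 0 overall charge requires Zr(IV). Zr sits in group 4, so the d-electron count is 4 − 4 = 0. A d⁰ ion has no crystal-field stabilisation preference between square planar and tetrahedral, so four ligands adopt the sterically favoured tetrahedral geometry. → tetrahedral.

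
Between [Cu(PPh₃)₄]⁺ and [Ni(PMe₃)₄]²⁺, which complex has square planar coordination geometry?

For [Cu(PPh₃)₄]⁺: Summing ligand charges against the +1 overall charge gives an oxidation state of +1 for copper. Copper is a group-11 element; Cu(I) is therefore d¹⁰. A d¹⁰ ion has no crystal-field stabilisation preference between square planar and tetrahedral, so four ligands adopt the sterically favoured tetrahedral geometry. → tetrahedral.
For [Ni(PMe₃)₄]²⁺: Trimethylphosphine is neutral; balancing the +2 overall charge requires Ni(II). Nickel is a group-10 element; Ni(II) is therefore d⁸. Trimethylphosphine is a strong-field ligand (high in the spectrochemical series). A 3d d⁸ ion with strong-field ligands gains enough CFSE to favour square planar over tetrahedral. → square planar.

[Ni(PMe₃)₄]²⁺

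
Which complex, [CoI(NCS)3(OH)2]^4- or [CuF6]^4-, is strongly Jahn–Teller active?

[CuF6]^4-

[CoI(NCS)3(OH)2]^4-: Summing ligand charges against the −4 overall charge gives an oxidation state of +2 for cobalt. Cobalt is a group-9 element; Co(II) is therefore d⁷. Hydroxide, iodide, and isothiocyanate are weak-field ligands for a first-row metal, so the complex is high-spin. The d⁷ configuration leaves the e_g set evenly filled (or empty) — no strong Jahn–Teller driving force.
[CuF6]^4-: Summing ligand charges against the −4 overall charge gives an oxidation state of +2 for copper. Cu sits in group 11, so the d-electron count is 11 − 2 = 9. The t₂g⁶e_g³ configuration has an unevenly filled e_g set; the Jahn–Teller theorem predicts a tetragonal distortion (typically axial elongation) to lift the degeneracy.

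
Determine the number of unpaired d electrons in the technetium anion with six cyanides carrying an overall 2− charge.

3

Ligand charges: each cyanide is −1. With an overall charge of −2 the technetium centre must be in the +4 oxidation state.
Tc sits in group 7, so the d-electron count is 7 − 4 = 3.
In an octahedral field the d³ configuration is t₂g³e_g⁰ (only one arrangement possible), giving 3 unpaired electrons.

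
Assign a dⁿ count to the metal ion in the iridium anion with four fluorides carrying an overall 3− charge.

Ligand charges: each fluoride is −1. With an overall charge of −3 the iridium centre must be in the +1 oxidation state.
Iridium is a group-9 element; Ir(I) is therefore d⁸.

d8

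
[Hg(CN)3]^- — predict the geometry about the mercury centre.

trigonal planar

Each cyanide is −1; balancing the −1 overall charge requires Hg(II).
Hg sits in group 12, so the d-electron count is 12 − 2 = 10.
With 3 monodentate ligands the coordination number is 3.
Three ligands around a d¹⁰ centre minimise repulsion in a trigonal-planar arrangement.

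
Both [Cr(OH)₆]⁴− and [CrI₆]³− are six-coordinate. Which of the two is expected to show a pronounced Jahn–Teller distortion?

[Cr(OH)₆]⁴−

[Cr(OH)₆]⁴−: Summing ligand charges against the −4 overall charge gives an oxidation state of +2 for chromium. Group 6 minus oxidation state 2 gives a d⁴ configuration. Hydroxide is a weak-field ligand for a first-row metal, so the complex is high-spin. The t₂g³e_g¹ (high-spin) configuration has an unevenly filled e_g set; the Jahn–Teller theorem predicts a tetragonal distortion (typically axial elongation) to lift the degeneracy.
[CrI₆]³−: Summing ligand charges against the −3 overall charge gives an oxidation state of +3 for chromium. Group 6 minus oxidation state 3 gives a d³ configuration. The d³ configuration leaves the e_g set evenly filled (or empty) — no strong Jahn–Teller driving force.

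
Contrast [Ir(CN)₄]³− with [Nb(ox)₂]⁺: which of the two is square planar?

[Ir(CN)₄]³−

For [Ir(CN)₄]³−: Summing ligand charges against the −3 overall charge gives an oxidation state of +1 for iridium. Group 9 minus oxidation state 1 gives a d⁸ configuration. A 5d d⁸ ion has a large crystal-field splitting; square planar leaves the high-energy d_{x²−y²} orbital empty and maximises CFSE. → square planar.
For [Nb(ox)₂]⁺: Ligand charges: each oxalate is −2. With an overall charge of +1 the niobium centre must be in the +5 oxidation state. Nb sits in group 5, so the d-electron count is 5 − 5 = 0. A d⁰ ion has no crystal-field stabilisation preference between square planar and tetrahedral, so four ligands adopt the sterically favoured tetrahedral geometry. → tetrahedral.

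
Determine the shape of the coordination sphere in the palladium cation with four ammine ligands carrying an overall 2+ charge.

Ligand charges: ammonia is neutral. With an overall charge of +2 the palladium centre must be in the +2 oxidation state.
Group 10 minus oxidation state 2 gives a d⁸ configuration.
With 4 monodentate ligands the coordination number is 4.
A 4d d⁸ ion has a large crystal-field splitting; square planar leaves the high-energy d_{x²−y²} orbital empty and maximises CFSE.

square planar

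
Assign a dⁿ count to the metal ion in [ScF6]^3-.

Summing ligand charges against the −3 overall charge gives an oxidation state of +3 for scandium.
Scandium is a group-3 element; Sc(III) is therefore d⁰.

d0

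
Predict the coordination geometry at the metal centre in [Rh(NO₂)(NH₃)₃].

square planar

Summing ligand charges against the 0 overall charge gives an oxidation state of +1 for rhodium.
Rh sits in group 9, so the d-electron count is 9 − 1 = 8.
With 4 monodentate ligands the coordination number is 4.
A 4d d⁸ ion has a large crystal-field splitting; square planar leaves the high-energy d_{x²−y²} orbital empty and maximises CFSE.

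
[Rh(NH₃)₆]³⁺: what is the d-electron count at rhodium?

Summing ligand charges against the +3 overall charge gives an oxidation state of +3 for rhodium.
Rhodium is a group-9 element; Rh(III) is therefore d⁶.

d6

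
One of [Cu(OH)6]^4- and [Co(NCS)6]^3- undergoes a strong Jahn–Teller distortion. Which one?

[Cu(OH)6]^4-

[Cu(OH)6]^4-: Summing ligand charges against the −4 overall charge gives an oxidation state of +2 for copper. Group 11 minus oxidation state 2 gives a d⁹ configuration. The t₂g⁶e_g³ configuration has an unevenly filled e_g set; the Jahn–Teller theorem predicts a tetragonal distortion (typically axial elongation) to lift the degeneracy.
[Co(NCS)6]^3-: Each isothiocyanate is −1; balancing the −3 overall charge requires Co(III). Group 9 minus oxidation state 3 gives a d⁶ configuration. Co(III) has an exceptionally large octahedral splitting and is low-spin with essentially every ligand except fluoride. The d⁶ configuration leaves the e_g set evenly filled (or empty) — no strong Jahn–Teller driving force.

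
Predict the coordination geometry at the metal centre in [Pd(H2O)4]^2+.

Summing ligand charges against the +2 overall charge gives an oxidation state of +2 for palladium.
Group 10 minus oxidation state 2 gives a d⁸ configuration.
Coordination number: 4.
A 4d d⁸ ion has a large crystal-field splitting; square planar leaves the high-energy d_{x²−y²} orbital empty and maximises CFSE.

square planar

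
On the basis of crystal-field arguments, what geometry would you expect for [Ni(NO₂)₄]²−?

Summing ligand charges against the −2 overall charge gives an oxidation state of +2 for nickel.
Group 10 minus oxidation state 2 gives a d⁸ configuration.
With 4 monodentate ligands the coordination number is 4.
Nitro (N-bound nitrite) is a strong-field ligand (high in the spectrochemical series).
A 3d d⁸ ion with strong-field ligands gains enough CFSE to favour square planar over tetrahedral.

square planar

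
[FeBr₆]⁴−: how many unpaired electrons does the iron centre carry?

Each bromide is −1; balancing the −4 overall charge requires Fe(II).
Iron is a group-8 element; Fe(II) is therefore d⁶.
The spin state decides the count: Bromide is a weak-field ligand for a first-row metal, so the complex is high-spin.
An octahedral high-spin d⁶ ion is t₂g⁴e_g², giving 4 unpaired electrons.

4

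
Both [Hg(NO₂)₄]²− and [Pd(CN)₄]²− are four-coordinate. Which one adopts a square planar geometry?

[Pd(CN)₄]²−

For [Hg(NO₂)₄]²−: Summing ligand charges against the −2 overall charge gives an oxidation state of +2 for mercury. Mercury is a group-12 element; Hg(II) is therefore d¹⁰. A d¹⁰ ion has no crystal-field stabilisation preference between square planar and tetrahedral, so four ligands adopt the sterically favoured tetrahedral geometry. → tetrahedral.
For [Pd(CN)₄]²−: Ligand charges: each cyanide is −1. With an overall charge of −2 the palladium centre must be in the +2 oxidation state. Palladium is a group-10 element; Pd(II) is therefore d⁸. A 4d d⁸ ion has a large crystal-field splitting; square planar leaves the high-energy d_{x²−y²} orbital empty and maximises CFSE. → square planar.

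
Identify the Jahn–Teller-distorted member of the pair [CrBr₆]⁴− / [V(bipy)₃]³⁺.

[CrBr₆]⁴−

[CrBr₆]⁴−: Summing ligand charges against the −4 overall charge gives an oxidation state of +2 for chromium. Group 6 minus oxidation state 2 gives a d⁴ configuration. Bromide is a weak-field ligand for a first-row metal, so the complex is high-spin. The t₂g³e_g¹ (high-spin) configuration has an unevenly filled e_g set; the Jahn–Teller theorem predicts a tetragonal distortion (typically axial elongation) to lift the degeneracy.
[V(bipy)₃]³⁺: Summing ligand charges against the +3 overall charge gives an oxidation state of +3 for vanadium. Vanadium is a group-5 element; V(III) is therefore d². The d² configuration leaves the e_g set evenly filled (or empty) — no strong Jahn–Teller driving force.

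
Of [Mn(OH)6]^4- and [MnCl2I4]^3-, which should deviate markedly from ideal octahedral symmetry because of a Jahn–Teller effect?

[Mn(OH)6]^4-: Each hydroxide is −1; balancing the −4 overall charge requires Mn(II). Group 7 minus oxidation state 2 gives a d⁵ configuration. Hydroxide is a weak-field ligand for a first-row metal, so the complex is high-spin. The d⁵ configuration leaves the e_g set evenly filled (or empty) — no strong Jahn–Teller driving force.
[MnCl2I4]^3-: Each chloride is −1; each iodide is −1; balancing the −3 overall charge requires Mn(III). Mn sits in group 7, so the d-electron count is 7 − 3 = 4. Chloride and iodide are weak-field ligands for a first-row metal, so the complex is high-spin. The t₂g³e_g¹ (high-spin) configuration has an unevenly filled e_g set; the Jahn–Teller theorem predicts a tetragonal distortion (typically axial elongation) to lift the degeneracy.

[MnCl2I4]^3-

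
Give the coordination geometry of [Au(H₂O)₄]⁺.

tetrahedral

Water is neutral; balancing the +1 overall charge requires Au(I).
Gold is a group-11 element; Au(I) is therefore d¹⁰.
With 4 monodentate ligands the coordination number is 4.
A d¹⁰ ion has no crystal-field stabilisation preference between square planar and tetrahedral, so four ligands adopt the sterically favoured tetrahedral geometry.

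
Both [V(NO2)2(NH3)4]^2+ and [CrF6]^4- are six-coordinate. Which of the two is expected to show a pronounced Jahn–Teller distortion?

[CrF6]^4-

[V(NO2)2(NH3)4]^2+: Summing ligand charges against the +2 overall charge gives an oxidation state of +4 for vanadium. Group 5 minus oxidation state 4 gives a d¹ configuration. The d¹ configuration leaves the e_g set evenly filled (or empty) — no strong Jahn–Teller driving force.
[CrF6]^4-: Summing ligand charges against the −4 overall charge gives an oxidation state of +2 for chromium. Cr sits in group 6, so the d-electron count is 6 − 2 = 4. Fluoride is a weak-field ligand for a first-row metal, so the complex is high-spin. The t₂g³e_g¹ (high-spin) configuration has an unevenly filled e_g set; the Jahn–Teller theorem predicts a tetragonal distortion (typically axial elongation) to lift the degeneracy.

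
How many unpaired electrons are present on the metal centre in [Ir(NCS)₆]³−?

0

Summing ligand charges against the −3 overall charge gives an oxidation state of +3 for iridium.
Group 9 minus oxidation state 3 gives a d⁶ configuration.
The spin state decides the count: a 5d ion has a large Δₒ and is invariably low-spin.
An octahedral low-spin d⁶ ion is t₂g⁶e_g⁰, giving 0 unpaired electrons.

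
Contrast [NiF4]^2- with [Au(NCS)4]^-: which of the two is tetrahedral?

For [NiF4]^2-: Summing ligand charges against the −2 overall charge gives an oxidation state of +2 for nickel. Ni sits in group 10, so the d-electron count is 10 − 2 = 8. Fluoride is a weak-field ligand. With weak-field ligands the CFSE gain from square planar is small, so a 3d d⁸ ion takes the sterically preferred tetrahedral geometry. → tetrahedral.
For [Au(NCS)4]^-: Summing ligand charges against the −1 overall charge gives an oxidation state of +3 for gold. Group 11 minus oxidation state 3 gives a d⁸ configuration. A 5d d⁸ ion has a large crystal-field splitting; square planar leaves the high-energy d_{x²−y²} orbital empty and maximises CFSE. → square planar.

[NiF4]^2-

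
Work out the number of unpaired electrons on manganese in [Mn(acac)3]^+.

3

Each acetylacetonate is −1; balancing the +1 overall charge requires Mn(IV).
Manganese is a group-7 element; Mn(IV) is therefore d³.
Counting donor atoms: 3×acetylacetonate (bidentate) → 6 donors. Coordination number = 6.
In an octahedral field the d³ configuration is t₂g³e_g⁰ (only one arrangement possible), giving 3 unpaired electrons.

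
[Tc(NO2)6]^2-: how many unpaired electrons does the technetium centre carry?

3

Each nitro (N-bound nitrite) is −1; balancing the −2 overall charge requires Tc(IV).
Technetium is a group-7 element; Tc(IV) is therefore d³.
In an octahedral field the d³ configuration is t₂g³e_g⁰ (only one arrangement possible), giving 3 unpaired electrons.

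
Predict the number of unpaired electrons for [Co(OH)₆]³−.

Each hydroxide is −1; balancing the −3 overall charge requires Co(III).
Cobalt is a group-9 element; Co(III) is therefore d⁶.
The spin state decides the count: Co(III) has an exceptionally large octahedral splitting and is low-spin with essentially every ligand except fluoride.
An octahedral low-spin d⁶ ion is t₂g⁶e_g⁰, giving 0 unpaired electrons.

0 unpaired electrons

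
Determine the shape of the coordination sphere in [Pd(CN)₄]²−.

Ligand charges: each cyanide is −1. With an overall charge of −2 the palladium centre must be in the +2 oxidation state.
Palladium is a group-10 element; Pd(II) is therefore d⁸.
Coordination number: 4.
A 4d d⁸ ion has a large crystal-field splitting; square planar leaves the high-energy d_{x²−y²} orbital empty and maximises CFSE.

square planar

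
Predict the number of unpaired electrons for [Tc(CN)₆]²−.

3 unpaired electrons

Summing ligand charges against the −2 overall charge gives an oxidation state of +4 for technetium.
Tc sits in group 7, so the d-electron count is 7 − 4 = 3.
In an octahedral field the d³ configuration is t₂g³e_g⁰ (only one arrangement possible), giving 3 unpaired electrons.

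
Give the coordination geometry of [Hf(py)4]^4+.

tetrahedral

Pyridine is neutral; balancing the +4 overall charge requires Hf(IV).
Group 4 minus oxidation state 4 gives a d⁰ configuration.
With 4 monodentate ligands the coordination number is 4.
A d⁰ ion has no crystal-field stabilisation preference between square planar and tetrahedral, so four ligands adopt the sterically favoured tetrahedral geometry.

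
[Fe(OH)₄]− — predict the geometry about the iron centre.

tetrahedral

Each hydroxide is −1; balancing the −1 overall charge requires Fe(III).
Fe sits in group 8, so the d-electron count is 8 − 3 = 5.
Coordination number: 4.
Hydroxide is a weak-field ligand.
A high-spin d⁵ ion has zero CFSE in either geometry, so four ligands adopt the sterically favoured tetrahedral geometry.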